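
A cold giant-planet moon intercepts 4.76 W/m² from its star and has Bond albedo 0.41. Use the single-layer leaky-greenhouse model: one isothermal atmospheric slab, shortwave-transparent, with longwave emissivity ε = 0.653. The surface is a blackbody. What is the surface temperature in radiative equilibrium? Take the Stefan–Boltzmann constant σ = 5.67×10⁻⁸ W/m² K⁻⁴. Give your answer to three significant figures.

The planet radiates to space at T_e = [S(1−α)/(4σ)]^(1/4) = 59.32 K.
For a single slab of emissivity ε, T_s⁴ = 2T_e⁴/(2−ε); thus T_s = 59.32·(1.485)^(1/4) = 65.48 K.

65.5 kelvin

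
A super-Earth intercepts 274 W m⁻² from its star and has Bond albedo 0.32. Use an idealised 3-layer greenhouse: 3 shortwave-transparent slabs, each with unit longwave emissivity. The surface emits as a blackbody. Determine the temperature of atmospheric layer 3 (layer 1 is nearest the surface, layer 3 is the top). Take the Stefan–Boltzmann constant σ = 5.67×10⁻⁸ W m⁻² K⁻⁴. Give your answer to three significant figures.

OLR = S(1−α)/4 = 46.58 W m⁻²; the top layer radiates at T_e = 169.3 K.
In the N-layer model, layer k (counted from the surface) has T_k = (N+1−k)^(1/4)·T_e.
With k = 3: T_3 = (3+1−3)^¼·169.3 K = 169.3 K.

169 K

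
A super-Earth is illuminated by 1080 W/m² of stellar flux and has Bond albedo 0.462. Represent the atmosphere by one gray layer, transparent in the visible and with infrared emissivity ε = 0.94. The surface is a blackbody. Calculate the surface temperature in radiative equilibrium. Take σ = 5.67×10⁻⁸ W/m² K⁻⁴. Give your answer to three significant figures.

264 K

At the top of the atmosphere, σT_e⁴ = S(1−α)/4 = 145.3 W/m², giving T_e = 225.0 K.
Surface balance with a leaky layer gives σT_s⁴ = σT_e⁴·2/(2−ε), so T_s = T_e·[2/(2−0.94)]^(1/4) = 263.7 K.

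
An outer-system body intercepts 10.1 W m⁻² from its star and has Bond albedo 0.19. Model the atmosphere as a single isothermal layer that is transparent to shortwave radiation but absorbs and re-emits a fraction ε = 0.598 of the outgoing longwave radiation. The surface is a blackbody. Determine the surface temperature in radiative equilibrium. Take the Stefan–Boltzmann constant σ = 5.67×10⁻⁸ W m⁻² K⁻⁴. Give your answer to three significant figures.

84.7 kelvin

At the top of the atmosphere, σT_e⁴ = S(1−α)/4 = 2.045 W m⁻², giving T_e = 77.50 K.
The surface balance (absorbed SW + ε·downward IR = σT_s⁴) with T_a⁴ = T_s⁴/2 reduces to T_s = T_e·[2/(2−ε)]^¼ = 84.70 K.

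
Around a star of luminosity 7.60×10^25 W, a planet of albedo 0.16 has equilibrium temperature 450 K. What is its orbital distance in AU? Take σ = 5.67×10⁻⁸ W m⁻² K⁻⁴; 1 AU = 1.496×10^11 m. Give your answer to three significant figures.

The flux needed for this T is 4σT⁴/(1−0.16) = 11070 W m⁻².
From L = 4πd²S, d = √(7.60×10^25/(4π·11070)) = 2.337×10^10 m = 0.1562 AU.

0.156 AU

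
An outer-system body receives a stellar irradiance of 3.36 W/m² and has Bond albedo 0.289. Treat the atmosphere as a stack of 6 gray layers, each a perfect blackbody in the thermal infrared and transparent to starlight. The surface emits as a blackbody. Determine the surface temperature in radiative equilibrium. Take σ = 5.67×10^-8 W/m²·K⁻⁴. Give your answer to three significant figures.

OLR = S(1−α)/4 = 0.5972 W/m²; the top layer radiates at T_e = 56.97 K.
Layer-by-layer balance gives σT_s⁴ = (N+1)σT_e⁴, so T_s = 7^¼·56.97 = 92.67 K.

92.7 K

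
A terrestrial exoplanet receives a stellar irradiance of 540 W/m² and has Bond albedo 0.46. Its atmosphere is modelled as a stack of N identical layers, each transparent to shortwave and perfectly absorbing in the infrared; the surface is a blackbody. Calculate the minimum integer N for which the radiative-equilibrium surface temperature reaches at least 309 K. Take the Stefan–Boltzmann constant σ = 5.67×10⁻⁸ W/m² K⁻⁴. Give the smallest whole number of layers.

Top-of-atmosphere balance: σT_e⁴ = S(1−α)/4 = 72.90 W/m² → T_e = 189.4 K.
Since T_s⁴ = (N+1)T_e⁴, we need N ≥ (T_s/T_e)⁴ − 1 = 6.091.
The minimum whole number is N = 7.

7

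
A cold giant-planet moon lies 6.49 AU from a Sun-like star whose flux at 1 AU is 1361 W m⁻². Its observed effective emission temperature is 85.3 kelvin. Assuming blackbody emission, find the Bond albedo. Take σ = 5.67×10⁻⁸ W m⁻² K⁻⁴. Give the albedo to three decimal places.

Flux at the orbit: S = 1361/(6.49)² = 32.31 W m⁻².
From σT⁴ = S(1−α)/4 we invert for α: 1−α = 4σT⁴/S.
σT⁴ = 3.002 W m⁻², so 4σT⁴ = 12.01 W m⁻².
Hence α = 1 − 12.01/32.31 = 0.6284.

0.628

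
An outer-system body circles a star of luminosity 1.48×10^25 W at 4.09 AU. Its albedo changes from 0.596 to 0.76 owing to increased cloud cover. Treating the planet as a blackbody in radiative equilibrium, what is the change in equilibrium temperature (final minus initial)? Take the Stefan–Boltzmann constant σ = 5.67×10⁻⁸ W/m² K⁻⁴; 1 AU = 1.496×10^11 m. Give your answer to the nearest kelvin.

d = 4.09 × 1.496×10^11 m = 6.119×10^11 m.
S = L/(4πd²) = 3.146 W/m².
With α = 0.596, T₁ = 48.65 K.
Final:   T₂ = [S(1−0.76)/(4σ)]^(1/4) = 42.71 K.
ΔT = T₂ − T₁ = -5.939 K.

-6 K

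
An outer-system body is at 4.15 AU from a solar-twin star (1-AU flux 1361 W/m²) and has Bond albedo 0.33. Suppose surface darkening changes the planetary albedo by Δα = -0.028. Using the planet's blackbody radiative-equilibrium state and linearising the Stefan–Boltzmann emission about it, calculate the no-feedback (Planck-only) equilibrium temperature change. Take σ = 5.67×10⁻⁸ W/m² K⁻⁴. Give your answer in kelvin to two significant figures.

By the inverse-square law, S = 1361/4.15² = 79.02 W/m².
The baseline emission temperature is T_e = 123.6 K.
TOA radiative forcing: ΔF = −S·Δα/4 = −79.02·(-0.028)/4 = 0.5532 W/m².
The Planck feedback parameter is 4σT_e³ = 0.4283 W/m²/K.
ΔT₀ = ΔF/λ_P = 0.5532/0.4283 = 1.29 K.

1.3 kelvin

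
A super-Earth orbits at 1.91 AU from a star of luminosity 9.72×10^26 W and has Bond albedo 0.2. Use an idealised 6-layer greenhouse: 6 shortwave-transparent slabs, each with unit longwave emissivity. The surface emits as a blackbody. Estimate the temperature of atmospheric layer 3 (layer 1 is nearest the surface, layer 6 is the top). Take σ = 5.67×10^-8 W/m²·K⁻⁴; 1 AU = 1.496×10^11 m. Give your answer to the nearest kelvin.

340 K

d = 1.91 × 1.496×10^11 m = 2.857×10^11 m.
Flux at the orbit: S = L/(4πd²) = 9.72×10^26/(4π·(2.86×10^11)²) = 947.4 W/m².
OLR = S(1−α)/4 = 189.5 W/m²; the top layer radiates at T_e = 240.4 K.
In the N-layer model, layer k (counted from the surface) has T_k = (N+1−k)^(1/4)·T_e.
T_3 = (4)^(1/4)·240.4 = 340.0 K.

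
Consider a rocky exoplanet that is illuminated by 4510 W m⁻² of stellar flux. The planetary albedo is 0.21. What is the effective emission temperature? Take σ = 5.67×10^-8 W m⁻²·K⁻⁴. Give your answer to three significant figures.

The planet absorbs (1−α)S over its disc πR² and re-emits over 4πR², so the mean absorbed flux is (1−0.21)·4510/4 = 890.7 W m⁻².
Set σT⁴ = 890.7 → T = (890.7/σ)^(1/4) = 354.0 K.

354 kelvin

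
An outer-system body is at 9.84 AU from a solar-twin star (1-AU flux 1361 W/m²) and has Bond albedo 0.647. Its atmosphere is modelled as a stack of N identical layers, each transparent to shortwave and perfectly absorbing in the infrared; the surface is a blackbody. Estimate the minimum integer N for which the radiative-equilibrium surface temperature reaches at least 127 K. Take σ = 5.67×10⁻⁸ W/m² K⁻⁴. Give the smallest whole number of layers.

Flux at the orbit: S = 1361/(9.84)² = 14.06 W/m².
Top-of-atmosphere balance: σT_e⁴ = S(1−α)/4 = 1.240 W/m² → T_e = 68.39 K.
Need (N+1)T_e⁴ ≥ T_s⁴, i.e. N+1 ≥ (127/68.39)⁴ = 11.891.
Rounding up, N = 11.

11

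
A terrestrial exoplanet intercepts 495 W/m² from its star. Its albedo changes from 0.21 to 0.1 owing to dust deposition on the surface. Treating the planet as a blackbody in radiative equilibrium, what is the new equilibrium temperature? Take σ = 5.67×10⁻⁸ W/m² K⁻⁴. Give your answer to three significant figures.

211 K

T₂ = [S(1−α₂)/(4σ)]^(1/4) = [495.0·0.9/(4σ)]^(1/4) = 210.5 K.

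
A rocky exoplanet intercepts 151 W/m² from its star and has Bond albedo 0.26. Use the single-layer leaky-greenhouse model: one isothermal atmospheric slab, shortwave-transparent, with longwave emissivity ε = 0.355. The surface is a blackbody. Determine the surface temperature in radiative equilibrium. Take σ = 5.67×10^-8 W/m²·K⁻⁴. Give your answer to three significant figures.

Effective emission temperature (TOA balance): σT_e⁴ = S(1−α)/4 = 27.93 W/m² → T_e = 149.0 K.
Surface balance with a leaky layer gives σT_s⁴ = σT_e⁴·2/(2−ε), so T_s = T_e·[2/(2−0.355)]^(1/4) = 156.4 K.

156 K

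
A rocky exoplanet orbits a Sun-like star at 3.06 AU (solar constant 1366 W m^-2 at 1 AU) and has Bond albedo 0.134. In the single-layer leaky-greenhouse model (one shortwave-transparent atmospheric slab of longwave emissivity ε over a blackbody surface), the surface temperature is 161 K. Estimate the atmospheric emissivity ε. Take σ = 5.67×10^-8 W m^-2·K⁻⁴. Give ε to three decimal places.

Irradiance scales as 1/d², so S = 1366 W m^-2 × (1/3.06)² = 145.9 W m^-2.
Effective temperature: T_e = [S(1−α)/(4σ)]^(1/4) = 153.6 K.
Inverting T_s⁴ = 2T_e⁴/(2−ε): (T_e/T_s)⁴ = 0.8290, so ε = 2(1 − 0.8290) = 0.3419.

0.342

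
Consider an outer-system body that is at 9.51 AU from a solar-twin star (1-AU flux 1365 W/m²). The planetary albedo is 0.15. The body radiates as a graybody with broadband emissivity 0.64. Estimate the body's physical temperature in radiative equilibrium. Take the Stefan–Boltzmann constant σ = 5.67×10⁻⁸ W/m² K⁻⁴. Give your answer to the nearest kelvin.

97 kelvin

Irradiance scales as 1/d², so S = 1365 W/m² × (1/9.51)² = 15.09 W/m².
The planet absorbs (1−α)S over its disc πR² and re-emits over 4πR², so the mean absorbed flux is (1−0.15)·15.09/4 = 3.207 W/m².
Equating to εσT⁴ with ε = 0.64: T = (3.207/0.64σ)^(1/4) = 96.96 K.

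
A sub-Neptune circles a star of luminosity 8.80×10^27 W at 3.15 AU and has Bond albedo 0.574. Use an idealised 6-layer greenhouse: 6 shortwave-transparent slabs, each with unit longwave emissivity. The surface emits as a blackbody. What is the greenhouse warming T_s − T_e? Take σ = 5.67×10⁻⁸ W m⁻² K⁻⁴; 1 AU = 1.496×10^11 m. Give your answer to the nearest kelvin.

Orbital distance: d = 3.15 AU = 4.712×10^11 m.
Flux at the orbit: S = L/(4πd²) = 8.80×10^27/(4π·(4.71×10^11)²) = 3153 W m⁻².
The effective emission temperature is T_e = [S(1−α)/(4σ)]^¼ = 277.4 K.
T_s = (N+1)^(1/4)·T_e = 451.2 K.
So the greenhouse effect raises the surface by 451.2 − 277.4 = 173.8 K.

174 kelvin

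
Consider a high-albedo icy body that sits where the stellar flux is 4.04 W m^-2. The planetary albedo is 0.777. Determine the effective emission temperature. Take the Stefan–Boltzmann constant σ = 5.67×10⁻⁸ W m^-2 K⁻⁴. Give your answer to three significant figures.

44.6 K

Averaging over the sphere, the absorbed flux is S(1−α)/4 = 0.2252 W m^-2.
Set σT⁴ = 0.2252 → T = (0.2252/σ)^(1/4) = 44.64 K.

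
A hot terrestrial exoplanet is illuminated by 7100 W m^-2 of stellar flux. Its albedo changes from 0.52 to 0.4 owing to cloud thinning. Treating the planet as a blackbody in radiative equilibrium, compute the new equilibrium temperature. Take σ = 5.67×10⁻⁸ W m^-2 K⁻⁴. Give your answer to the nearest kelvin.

T₂ = [S(1−α₂)/(4σ)]^(1/4) = [7100·0.6/(4σ)]^(1/4) = 370.2 K.

370 kelvin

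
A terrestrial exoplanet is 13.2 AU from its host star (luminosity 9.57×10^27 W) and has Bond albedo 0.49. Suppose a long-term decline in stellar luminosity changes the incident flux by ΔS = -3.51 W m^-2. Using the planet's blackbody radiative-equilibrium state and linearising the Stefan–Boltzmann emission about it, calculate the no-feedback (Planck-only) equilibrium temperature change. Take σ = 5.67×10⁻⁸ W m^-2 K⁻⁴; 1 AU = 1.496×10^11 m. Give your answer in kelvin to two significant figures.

Orbital distance: d = 13.2 AU = 1.975×10^12 m.
Spreading L over a sphere of radius d: S = 9.57×10^27/(4π·1.97×10^12²) = 195.3 W m^-2.
The baseline emission temperature is T_e = 144.8 K.
Only a fraction (1−α) is absorbed and it's spread over 4πR², so ΔF = (1−α)ΔS/4 = -0.4475 W m^-2.
Planck response: λ_P = 4σT_e³ = 4·5.67×10⁻⁸·(144.8)³ = 0.6880 W m^-2/K.
ΔT₀ = ΔF/λ_P = -0.4475/0.6880 = -0.650 K.

-0.65 kelvin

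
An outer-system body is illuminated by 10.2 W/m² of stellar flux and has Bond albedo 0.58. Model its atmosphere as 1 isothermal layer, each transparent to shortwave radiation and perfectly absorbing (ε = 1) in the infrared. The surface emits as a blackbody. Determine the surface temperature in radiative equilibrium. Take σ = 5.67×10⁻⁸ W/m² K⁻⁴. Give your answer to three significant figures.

Top-of-atmosphere balance: σT_e⁴ = S(1−α)/4 = 1.071 W/m² → T_e = 65.93 K.
For an N-layer opaque stack, T_s⁴ = (N+1)T_e⁴, hence T_s = (2)^(1/4)×65.93 K = 78.40 K.

78.4 K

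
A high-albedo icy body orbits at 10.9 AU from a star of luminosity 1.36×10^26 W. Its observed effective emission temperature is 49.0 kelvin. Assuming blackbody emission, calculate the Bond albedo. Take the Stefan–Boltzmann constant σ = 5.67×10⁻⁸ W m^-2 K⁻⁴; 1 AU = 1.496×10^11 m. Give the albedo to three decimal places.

d = 10.9 × 1.496×10^11 m = 1.631×10^12 m.
S = L/(4πd²) = 4.070 W m^-2.
Rearranging the radiative balance, α = 1 − 4σT⁴/S.
σT⁴ = 0.3269 W m^-2, so 4σT⁴ = 1.307 W m^-2.
Hence α = 1 − 1.307/4.070 = 0.6788.

0.679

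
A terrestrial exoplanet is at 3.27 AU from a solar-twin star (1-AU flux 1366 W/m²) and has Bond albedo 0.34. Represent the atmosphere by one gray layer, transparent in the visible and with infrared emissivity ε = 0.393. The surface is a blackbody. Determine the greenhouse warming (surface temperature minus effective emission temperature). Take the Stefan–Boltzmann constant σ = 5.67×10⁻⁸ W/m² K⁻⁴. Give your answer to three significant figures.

Flux at the orbit: S = 1366/(3.27)² = 127.7 W/m².
Effective emission temperature (TOA balance): σT_e⁴ = S(1−α)/4 = 21.08 W/m² → T_e = 138.9 K.
The surface balance (absorbed SW + ε·downward IR = σT_s⁴) with T_a⁴ = T_s⁴/2 reduces to T_s = T_e·[2/(2−ε)]^¼ = 146.7 K.
Greenhouse warming: T_s − T_e = 7.806 K.

7.81 K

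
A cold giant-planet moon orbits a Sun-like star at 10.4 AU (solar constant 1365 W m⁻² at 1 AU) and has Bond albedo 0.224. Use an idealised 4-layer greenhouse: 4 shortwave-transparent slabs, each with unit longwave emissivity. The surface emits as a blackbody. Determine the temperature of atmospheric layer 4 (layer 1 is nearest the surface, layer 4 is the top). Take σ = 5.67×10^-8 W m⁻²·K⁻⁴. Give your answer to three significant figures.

81.1 kelvin

Flux at the orbit: S = 1365/(10.4)² = 12.62 W m⁻².
OLR = S(1−α)/4 = 2.448 W m⁻²; the top layer radiates at T_e = 81.06 K.
In the N-layer model, layer k (counted from the surface) has T_k = (N+1−k)^(1/4)·T_e.
With k = 4: T_4 = (4+1−4)^¼·81.06 K = 81.06 K.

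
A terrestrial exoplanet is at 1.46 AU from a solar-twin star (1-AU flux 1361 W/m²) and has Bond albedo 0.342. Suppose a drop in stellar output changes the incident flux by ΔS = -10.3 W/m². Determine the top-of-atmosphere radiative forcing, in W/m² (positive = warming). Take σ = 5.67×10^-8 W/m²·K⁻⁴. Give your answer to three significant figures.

-1.69 W/m²

By the inverse-square law, S = 1361/1.46² = 638.5 W/m².
TOA radiative forcing: ΔF = (1−α)ΔS/4 = 0.658·(-10.3)/4 = -1.694 W/m².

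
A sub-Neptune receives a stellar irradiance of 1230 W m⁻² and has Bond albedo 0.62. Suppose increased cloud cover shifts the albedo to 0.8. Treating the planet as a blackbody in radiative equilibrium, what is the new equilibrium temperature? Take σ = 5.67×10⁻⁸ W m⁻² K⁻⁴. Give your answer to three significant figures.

181 kelvin

New equilibrium: T₂ = [(1−0.8)·1230/(4σ)]^(1/4) = 181.5 K.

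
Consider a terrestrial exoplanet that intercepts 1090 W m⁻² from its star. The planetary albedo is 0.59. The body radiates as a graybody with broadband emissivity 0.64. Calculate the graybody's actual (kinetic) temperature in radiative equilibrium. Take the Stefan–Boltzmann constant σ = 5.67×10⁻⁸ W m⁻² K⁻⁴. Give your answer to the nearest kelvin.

236 K

Absorbed flux (global mean): S(1−α)/4 = 1090·0.41/4 = 111.7 W m⁻².
Equating to εσT⁴ with ε = 0.64: T = (111.7/0.64σ)^(1/4) = 235.6 K.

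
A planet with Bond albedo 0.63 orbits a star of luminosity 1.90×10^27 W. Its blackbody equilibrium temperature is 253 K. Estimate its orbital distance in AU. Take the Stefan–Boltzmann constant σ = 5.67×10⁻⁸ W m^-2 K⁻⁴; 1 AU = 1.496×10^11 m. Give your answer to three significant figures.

1.64 AU

Energy balance gives S = 4σT⁴/(1−α) = 2511 W m^-2.
Then d = [L/(4πS)]^(1/2) = 2.454×10^11 m, i.e. 1.640 AU.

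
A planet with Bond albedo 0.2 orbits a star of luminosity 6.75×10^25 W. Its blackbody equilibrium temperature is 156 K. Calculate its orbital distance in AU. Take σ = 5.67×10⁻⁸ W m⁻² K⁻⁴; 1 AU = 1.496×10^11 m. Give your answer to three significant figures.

Energy balance gives S = 4σT⁴/(1−α) = 167.9 W m⁻².
Then d = [L/(4πS)]^(1/2) = 1.789×10^11 m, i.e. 1.196 AU.

1.20 AU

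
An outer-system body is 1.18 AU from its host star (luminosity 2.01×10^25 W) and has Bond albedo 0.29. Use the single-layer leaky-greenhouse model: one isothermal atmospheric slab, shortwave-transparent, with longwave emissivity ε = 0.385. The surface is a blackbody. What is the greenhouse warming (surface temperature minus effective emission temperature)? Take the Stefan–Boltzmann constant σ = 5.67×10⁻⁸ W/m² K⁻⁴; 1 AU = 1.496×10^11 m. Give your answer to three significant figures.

d = 1.18 × 1.496×10^11 m = 1.765×10^11 m.
Flux at the orbit: S = L/(4πd²) = 2.01×10^25/(4π·(1.77×10^11)²) = 51.33 W/m².
At the top of the atmosphere, σT_e⁴ = S(1−α)/4 = 9.111 W/m², giving T_e = 112.6 K.
Surface balance with a leaky layer gives σT_s⁴ = σT_e⁴·2/(2−ε), so T_s = T_e·[2/(2−0.385)]^(1/4) = 118.8 K.
T_s − T_e = 118.8 − 112.6 = 6.182 K.

6.18 kelvin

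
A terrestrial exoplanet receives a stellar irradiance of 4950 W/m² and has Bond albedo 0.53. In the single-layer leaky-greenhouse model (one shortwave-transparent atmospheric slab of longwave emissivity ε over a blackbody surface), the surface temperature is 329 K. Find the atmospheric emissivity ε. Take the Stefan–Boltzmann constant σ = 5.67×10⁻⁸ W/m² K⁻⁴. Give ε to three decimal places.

First, T_e = [4950·(1−0.53)/(4σ)]^(1/4) = 318.2 K.
Since (2−ε)/2 = (T_e/T_s)⁴ = 0.8755, ε = 0.2489.

0.249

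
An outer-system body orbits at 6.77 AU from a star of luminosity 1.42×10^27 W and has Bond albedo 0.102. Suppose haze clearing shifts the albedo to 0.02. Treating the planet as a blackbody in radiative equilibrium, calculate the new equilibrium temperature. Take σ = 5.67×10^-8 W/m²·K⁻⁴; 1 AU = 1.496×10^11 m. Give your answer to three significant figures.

d = 6.77 × 1.496×10^11 m = 1.013×10^12 m.
Flux at the orbit: S = L/(4πd²) = 1.42×10^27/(4π·(1.01×10^12)²) = 110.2 W/m².
T₂ = [S(1−α₂)/(4σ)]^(1/4) = [110.2·0.98/(4σ)]^(1/4) = 147.7 K.

148 kelvin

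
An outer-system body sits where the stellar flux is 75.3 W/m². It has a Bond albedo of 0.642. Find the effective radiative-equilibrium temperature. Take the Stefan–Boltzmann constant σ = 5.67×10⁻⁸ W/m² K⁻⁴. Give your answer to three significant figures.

Averaging over the sphere, the absorbed flux is S(1−α)/4 = 6.739 W/m².
Set σT⁴ = 6.739 → T = (6.739/σ)^(1/4) = 104.4 K.

104 K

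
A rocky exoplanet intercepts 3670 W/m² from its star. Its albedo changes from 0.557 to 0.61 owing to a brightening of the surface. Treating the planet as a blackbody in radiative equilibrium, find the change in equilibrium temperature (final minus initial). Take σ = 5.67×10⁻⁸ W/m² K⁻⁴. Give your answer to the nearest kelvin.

-9 kelvin

With α = 0.557, T₁ = 291.0 K.
After:  T₂ = [3670·0.39/(4σ)]^(1/4) = 281.9 K.
Change: 281.9 − 291.0 = -9.123 K.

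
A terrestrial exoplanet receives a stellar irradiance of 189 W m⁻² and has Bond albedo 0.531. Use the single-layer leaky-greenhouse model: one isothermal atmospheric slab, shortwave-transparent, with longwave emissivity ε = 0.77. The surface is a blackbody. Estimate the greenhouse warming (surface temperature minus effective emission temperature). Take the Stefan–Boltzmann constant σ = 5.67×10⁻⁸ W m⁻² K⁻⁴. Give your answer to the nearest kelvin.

At the top of the atmosphere, σT_e⁴ = S(1−α)/4 = 22.16 W m⁻², giving T_e = 140.6 K.
For a single slab of emissivity ε, T_s⁴ = 2T_e⁴/(2−ε); thus T_s = 140.6·(1.626)^(1/4) = 158.8 K.
The atmosphere warms the surface by 18.17 K.

18 kelvin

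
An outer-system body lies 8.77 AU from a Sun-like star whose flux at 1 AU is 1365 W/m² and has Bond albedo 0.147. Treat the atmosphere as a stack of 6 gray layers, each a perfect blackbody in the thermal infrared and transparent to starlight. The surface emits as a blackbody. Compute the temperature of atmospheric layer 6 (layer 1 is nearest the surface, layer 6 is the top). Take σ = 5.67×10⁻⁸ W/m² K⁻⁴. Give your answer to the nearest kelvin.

Flux at the orbit: S = 1365/(8.77)² = 17.75 W/m².
Top-of-atmosphere balance: σT_e⁴ = S(1−α)/4 = 3.785 W/m² → T_e = 90.39 K.
Each opaque layer satisfies 2T_j⁴ = T_{j−1}⁴ + T_{j+1}⁴, giving T_k⁴ = (N+1−k)T_e⁴.
With k = 6: T_6 = (6+1−6)^¼·90.39 K = 90.39 K.

90 kelvin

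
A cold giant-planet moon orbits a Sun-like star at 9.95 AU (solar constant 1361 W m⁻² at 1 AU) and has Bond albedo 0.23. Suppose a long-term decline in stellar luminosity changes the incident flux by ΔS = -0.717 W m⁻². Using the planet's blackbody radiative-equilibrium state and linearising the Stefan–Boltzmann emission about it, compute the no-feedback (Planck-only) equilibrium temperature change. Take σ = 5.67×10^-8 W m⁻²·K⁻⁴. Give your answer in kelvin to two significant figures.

By the inverse-square law, S = 1361/9.95² = 13.75 W m⁻².
The baseline emission temperature is T_e = 82.65 K.
TOA radiative forcing: ΔF = (1−α)ΔS/4 = 0.77·(-0.717)/4 = -0.1380 W m⁻².
Planck response: λ_P = 4σT_e³ = 4·5.67×10⁻⁸·(82.65)³ = 0.1281 W m⁻²/K.
ΔT₀ = ΔF/λ_P = -0.1380/0.1281 = -1.08 K.

-1.1 K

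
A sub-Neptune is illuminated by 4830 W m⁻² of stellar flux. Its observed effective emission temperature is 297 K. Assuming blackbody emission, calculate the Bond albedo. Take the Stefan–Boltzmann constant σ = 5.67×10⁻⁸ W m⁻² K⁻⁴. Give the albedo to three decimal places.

From σT⁴ = S(1−α)/4 we invert for α: 1−α = 4σT⁴/S.
4σT⁴ = 4·5.67×10⁻⁸·(297)⁴ = 1765 W m⁻².
1−α = 1765/4830 = 0.3654, so α = 0.6346.

0.635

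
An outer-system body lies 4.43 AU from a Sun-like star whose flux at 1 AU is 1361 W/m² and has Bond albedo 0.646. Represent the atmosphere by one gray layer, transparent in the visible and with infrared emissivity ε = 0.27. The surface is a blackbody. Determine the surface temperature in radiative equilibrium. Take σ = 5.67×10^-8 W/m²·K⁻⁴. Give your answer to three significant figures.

Irradiance scales as 1/d², so S = 1361 W/m² × (1/4.43)² = 69.35 W/m².
At the top of the atmosphere, σT_e⁴ = S(1−α)/4 = 6.138 W/m², giving T_e = 102.0 K.
Surface balance with a leaky layer gives σT_s⁴ = σT_e⁴·2/(2−ε), so T_s = T_e·[2/(2−0.27)]^(1/4) = 105.8 K.

106 K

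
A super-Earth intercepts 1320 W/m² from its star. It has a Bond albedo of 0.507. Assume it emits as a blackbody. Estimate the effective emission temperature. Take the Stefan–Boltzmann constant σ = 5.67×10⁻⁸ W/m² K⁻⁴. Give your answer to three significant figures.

231 K

The planet absorbs (1−α)S over its disc πR² and re-emits over 4πR², so the mean absorbed flux is (1−0.507)·1320/4 = 162.7 W/m².
Set σT⁴ = 162.7 → T = (162.7/σ)^(1/4) = 231.4 K.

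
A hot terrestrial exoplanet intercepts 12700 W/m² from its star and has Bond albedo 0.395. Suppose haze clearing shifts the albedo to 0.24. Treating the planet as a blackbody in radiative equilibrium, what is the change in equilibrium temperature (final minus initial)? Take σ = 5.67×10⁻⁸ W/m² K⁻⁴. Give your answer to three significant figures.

Initial: T₁ = [S(1−0.395)/(4σ)]^(1/4) = 429.0 K.
With α = 0.24, T₂ = 454.2 K.
Change: 454.2 − 429.0 = 25.17 K.

25.2 kelvin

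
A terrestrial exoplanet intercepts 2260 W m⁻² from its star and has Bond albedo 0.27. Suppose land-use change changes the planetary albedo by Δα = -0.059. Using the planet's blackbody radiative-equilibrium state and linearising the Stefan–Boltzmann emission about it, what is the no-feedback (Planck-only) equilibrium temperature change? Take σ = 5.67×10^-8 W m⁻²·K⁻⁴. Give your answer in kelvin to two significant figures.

Unperturbed T_e = [2260·(1−0.27)/(4σ)]^¼ = 292.0 K.
TOA radiative forcing: ΔF = −S·Δα/4 = −2260·(-0.059)/4 = 33.34 W m⁻².
Linearising σT⁴ gives d(σT⁴)/dT = 4σT_e³ = 5.649 W m⁻² per K.
Hence the no-feedback warming is ΔF/(4σT_e³) = 5.90 K.

5.9 kelvin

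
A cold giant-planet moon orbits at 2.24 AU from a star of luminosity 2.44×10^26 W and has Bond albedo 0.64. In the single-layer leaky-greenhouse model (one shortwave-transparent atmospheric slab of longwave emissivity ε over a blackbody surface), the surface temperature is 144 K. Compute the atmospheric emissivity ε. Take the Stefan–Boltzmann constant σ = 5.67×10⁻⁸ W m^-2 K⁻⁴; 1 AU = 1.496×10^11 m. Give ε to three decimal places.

0.723

d = 2.24 × 1.496×10^11 m = 3.351×10^11 m.
Flux at the orbit: S = L/(4πd²) = 2.44×10^26/(4π·(3.35×10^11)²) = 172.9 W m^-2.
First, T_e = [172.9·(1−0.64)/(4σ)]^(1/4) = 128.7 K.
T_s⁴ = T_e⁴·2/(2−ε) → ε = 2 − 2(T_e/T_s)⁴ = 2 − 2·(128.7/144)⁴ = 0.7234.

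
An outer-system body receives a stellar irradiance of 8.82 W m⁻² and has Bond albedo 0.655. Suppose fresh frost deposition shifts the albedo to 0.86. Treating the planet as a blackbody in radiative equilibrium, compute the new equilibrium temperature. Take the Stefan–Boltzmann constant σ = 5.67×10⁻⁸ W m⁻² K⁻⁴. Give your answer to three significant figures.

48.3 K

New equilibrium: T₂ = [(1−0.86)·8.820/(4σ)]^(1/4) = 48.30 K.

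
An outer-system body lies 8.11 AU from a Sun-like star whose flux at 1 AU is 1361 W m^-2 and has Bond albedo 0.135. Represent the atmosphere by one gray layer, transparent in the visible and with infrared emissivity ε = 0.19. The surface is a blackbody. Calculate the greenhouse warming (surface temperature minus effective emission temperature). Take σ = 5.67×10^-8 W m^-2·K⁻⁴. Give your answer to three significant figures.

2.38 K

By the inverse-square law, S = 1361/8.11² = 20.69 W m^-2.
The planet radiates to space at T_e = [S(1−α)/(4σ)]^(1/4) = 94.25 K.
Surface balance with a leaky layer gives σT_s⁴ = σT_e⁴·2/(2−ε), so T_s = T_e·[2/(2−0.19)]^(1/4) = 96.64 K.
T_s − T_e = 96.64 − 94.25 = 2.382 K.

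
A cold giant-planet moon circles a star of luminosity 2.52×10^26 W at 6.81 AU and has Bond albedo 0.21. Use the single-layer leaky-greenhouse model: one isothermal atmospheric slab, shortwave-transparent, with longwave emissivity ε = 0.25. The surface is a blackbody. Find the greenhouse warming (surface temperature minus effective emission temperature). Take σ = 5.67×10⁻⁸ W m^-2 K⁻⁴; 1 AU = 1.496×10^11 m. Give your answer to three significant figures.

3.07 K

d = 6.81 × 1.496×10^11 m = 1.019×10^12 m.
Flux at the orbit: S = L/(4πd²) = 2.52×10^26/(4π·(1.02×10^12)²) = 19.32 W m^-2.
At the top of the atmosphere, σT_e⁴ = S(1−α)/4 = 3.816 W m^-2, giving T_e = 90.57 K.
For a single slab of emissivity ε, T_s⁴ = 2T_e⁴/(2−ε); thus T_s = 90.57·(1.143)^(1/4) = 93.65 K.
Greenhouse warming: T_s − T_e = 3.075 K.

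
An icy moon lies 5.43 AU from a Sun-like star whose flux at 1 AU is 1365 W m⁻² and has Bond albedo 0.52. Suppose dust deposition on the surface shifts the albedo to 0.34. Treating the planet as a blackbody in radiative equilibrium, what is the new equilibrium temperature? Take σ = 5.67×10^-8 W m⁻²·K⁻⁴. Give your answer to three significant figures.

Flux at the orbit: S = 1365/(5.43)² = 46.29 W m⁻².
New equilibrium: T₂ = [(1−0.34)·46.29/(4σ)]^(1/4) = 107.7 K.

108 K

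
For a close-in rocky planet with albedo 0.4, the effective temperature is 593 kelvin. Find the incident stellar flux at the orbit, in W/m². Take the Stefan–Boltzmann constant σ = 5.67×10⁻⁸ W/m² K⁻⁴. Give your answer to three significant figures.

46700 W/m²

From S(1−α)/4 = σT⁴: S = 4σT⁴/(1−α).
The emitted flux is σT⁴ = 7011 W/m².
So S = 4×7011/(1−0.4) = 46740 W/m².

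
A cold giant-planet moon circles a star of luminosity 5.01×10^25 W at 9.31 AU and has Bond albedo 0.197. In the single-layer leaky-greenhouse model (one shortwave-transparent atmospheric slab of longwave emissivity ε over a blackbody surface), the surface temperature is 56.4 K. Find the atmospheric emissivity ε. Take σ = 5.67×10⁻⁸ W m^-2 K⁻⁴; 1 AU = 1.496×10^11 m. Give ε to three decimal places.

0.562

Orbital distance: d = 9.31 AU = 1.393×10^12 m.
S = L/(4πd²) = 2.055 W m^-2.
Effective temperature: T_e = [S(1−α)/(4σ)]^(1/4) = 51.94 K.
Since (2−ε)/2 = (T_e/T_s)⁴ = 0.7192, ε = 0.5617.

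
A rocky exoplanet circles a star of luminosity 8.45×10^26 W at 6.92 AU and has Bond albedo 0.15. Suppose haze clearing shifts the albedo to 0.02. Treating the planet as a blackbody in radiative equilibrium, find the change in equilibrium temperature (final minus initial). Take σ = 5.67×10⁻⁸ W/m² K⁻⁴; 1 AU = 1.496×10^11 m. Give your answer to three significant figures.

d = 6.92 × 1.496×10^11 m = 1.035×10^12 m.
Spreading L over a sphere of radius d: S = 8.45×10^26/(4π·1.04×10^12²) = 62.74 W/m².
With α = 0.15, T₁ = 123.8 K.
After:  T₂ = [62.74·0.98/(4σ)]^(1/4) = 128.3 K.
Change: 128.3 − 123.8 = 4.485 K.

4.49 kelvin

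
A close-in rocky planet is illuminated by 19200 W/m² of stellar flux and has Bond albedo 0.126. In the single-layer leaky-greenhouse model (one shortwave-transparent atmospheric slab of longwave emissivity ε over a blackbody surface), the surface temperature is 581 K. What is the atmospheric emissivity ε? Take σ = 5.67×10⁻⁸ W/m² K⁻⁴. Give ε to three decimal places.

0.701

Effective temperature: T_e = [S(1−α)/(4σ)]^(1/4) = 521.5 K.
Since (2−ε)/2 = (T_e/T_s)⁴ = 0.6493, ε = 0.7013.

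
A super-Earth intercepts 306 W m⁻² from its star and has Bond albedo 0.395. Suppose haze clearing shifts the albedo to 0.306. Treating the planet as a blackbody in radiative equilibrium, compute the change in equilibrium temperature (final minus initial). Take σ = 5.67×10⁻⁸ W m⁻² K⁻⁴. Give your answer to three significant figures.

Initial: T₁ = [S(1−0.395)/(4σ)]^(1/4) = 169.0 K.
After:  T₂ = [306.0·0.694/(4σ)]^(1/4) = 174.9 K.
Change: 174.9 − 169.0 = 5.900 K.

5.90 K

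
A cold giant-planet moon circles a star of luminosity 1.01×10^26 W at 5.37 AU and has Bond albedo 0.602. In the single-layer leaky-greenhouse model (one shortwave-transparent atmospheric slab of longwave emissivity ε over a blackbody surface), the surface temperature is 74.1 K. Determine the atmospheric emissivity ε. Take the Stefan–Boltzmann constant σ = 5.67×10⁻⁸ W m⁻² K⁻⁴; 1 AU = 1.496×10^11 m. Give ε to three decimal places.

Orbital distance: d = 5.37 AU = 8.034×10^11 m.
S = L/(4πd²) = 12.45 W m⁻².
TOA balance gives T_e = 68.37 K.
Inverting T_s⁴ = 2T_e⁴/(2−ε): (T_e/T_s)⁴ = 0.7249, so ε = 2(1 − 0.7249) = 0.5502.

0.550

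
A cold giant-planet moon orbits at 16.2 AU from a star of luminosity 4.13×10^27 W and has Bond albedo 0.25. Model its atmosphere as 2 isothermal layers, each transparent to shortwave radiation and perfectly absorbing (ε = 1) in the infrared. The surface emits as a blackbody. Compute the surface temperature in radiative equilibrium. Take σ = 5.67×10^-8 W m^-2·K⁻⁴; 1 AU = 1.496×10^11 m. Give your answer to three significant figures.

153 kelvin

Orbital distance: d = 16.2 AU = 2.424×10^12 m.
Spreading L over a sphere of radius d: S = 4.13×10^27/(4π·2.42×10^12²) = 55.96 W m^-2.
OLR = S(1−α)/4 = 10.49 W m^-2; the top layer radiates at T_e = 116.6 K.
With N = 2 opaque layers, T_s = (N+1)^(1/4)·T_e = 3^(1/4)·116.6 = 153.5 K.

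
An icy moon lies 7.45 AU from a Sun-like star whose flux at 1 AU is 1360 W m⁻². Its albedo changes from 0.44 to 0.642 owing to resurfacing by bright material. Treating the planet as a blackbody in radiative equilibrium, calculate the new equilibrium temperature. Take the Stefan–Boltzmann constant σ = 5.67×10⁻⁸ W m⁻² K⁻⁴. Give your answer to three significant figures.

By the inverse-square law, S = 1360/7.45² = 24.50 W m⁻².
New equilibrium: T₂ = [(1−0.642)·24.50/(4σ)]^(1/4) = 78.86 K.

78.9 K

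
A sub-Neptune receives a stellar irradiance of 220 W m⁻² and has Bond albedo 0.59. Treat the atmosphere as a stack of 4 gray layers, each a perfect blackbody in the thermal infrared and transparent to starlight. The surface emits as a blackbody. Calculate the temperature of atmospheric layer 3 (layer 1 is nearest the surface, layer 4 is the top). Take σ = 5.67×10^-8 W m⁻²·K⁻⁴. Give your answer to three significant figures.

The effective emission temperature is T_e = [S(1−α)/(4σ)]^¼ = 141.2 K.
The net upward flux σT_e⁴ is constant between every pair of levels, so T_k⁴ = (N+1−k)T_e⁴.
T_3 = (2)^(1/4)·141.2 = 167.9 K.

168 kelvin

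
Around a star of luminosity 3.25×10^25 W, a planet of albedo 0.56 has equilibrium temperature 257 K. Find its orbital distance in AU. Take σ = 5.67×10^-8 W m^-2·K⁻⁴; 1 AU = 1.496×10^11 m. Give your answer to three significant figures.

0.227 AU

Energy balance gives S = 4σT⁴/(1−α) = 2249 W m^-2.
Then d = [L/(4πS)]^(1/2) = 3.391×10^10 m, i.e. 0.2267 AU.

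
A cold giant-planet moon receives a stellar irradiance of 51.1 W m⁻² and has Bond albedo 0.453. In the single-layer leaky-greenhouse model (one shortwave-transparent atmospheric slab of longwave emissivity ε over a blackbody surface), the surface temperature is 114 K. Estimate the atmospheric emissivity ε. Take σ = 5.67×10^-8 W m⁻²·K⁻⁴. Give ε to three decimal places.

First, T_e = [51.10·(1−0.453)/(4σ)]^(1/4) = 105.4 K.
T_s⁴ = T_e⁴·2/(2−ε) → ε = 2 − 2(T_e/T_s)⁴ = 2 − 2·(105.4/114)⁴ = 0.5406.

0.541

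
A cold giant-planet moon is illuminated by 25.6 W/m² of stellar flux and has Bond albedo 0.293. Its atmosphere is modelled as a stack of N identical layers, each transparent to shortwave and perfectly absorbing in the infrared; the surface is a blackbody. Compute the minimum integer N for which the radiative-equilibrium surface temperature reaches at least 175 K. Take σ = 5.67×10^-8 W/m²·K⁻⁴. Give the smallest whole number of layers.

Top-of-atmosphere balance: σT_e⁴ = S(1−α)/4 = 4.525 W/m² → T_e = 94.52 K.
Since T_s⁴ = (N+1)T_e⁴, we need N ≥ (T_s/T_e)⁴ − 1 = 10.753.
The minimum whole number is N = 11.

11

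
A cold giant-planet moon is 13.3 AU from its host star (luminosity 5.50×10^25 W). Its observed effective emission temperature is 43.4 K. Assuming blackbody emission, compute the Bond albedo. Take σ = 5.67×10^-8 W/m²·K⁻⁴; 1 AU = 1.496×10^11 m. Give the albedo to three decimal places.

d = 13.3 × 1.496×10^11 m = 1.990×10^12 m.
S = L/(4πd²) = 1.106 W/m².
Rearranging the radiative balance, α = 1 − 4σT⁴/S.
σT⁴ = 0.2012 W/m², so 4σT⁴ = 0.8046 W/m².
Hence α = 1 − 0.8046/1.106 = 0.2722.

0.272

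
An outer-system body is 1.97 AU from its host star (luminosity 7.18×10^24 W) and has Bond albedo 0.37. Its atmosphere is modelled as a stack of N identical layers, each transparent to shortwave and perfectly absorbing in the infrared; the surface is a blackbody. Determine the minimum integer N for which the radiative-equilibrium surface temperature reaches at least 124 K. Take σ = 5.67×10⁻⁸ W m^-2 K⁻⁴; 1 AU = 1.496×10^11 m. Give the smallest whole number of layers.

Orbital distance: d = 1.97 AU = 2.947×10^11 m.
Flux at the orbit: S = L/(4πd²) = 7.18×10^24/(4π·(2.95×10^11)²) = 6.578 W m^-2.
OLR = S(1−α)/4 = 1.036 W m^-2; the top layer radiates at T_e = 65.38 K.
Need (N+1)T_e⁴ ≥ T_s⁴, i.e. N+1 ≥ (124/65.38)⁴ = 12.938.
Rounding up, N = 12.

12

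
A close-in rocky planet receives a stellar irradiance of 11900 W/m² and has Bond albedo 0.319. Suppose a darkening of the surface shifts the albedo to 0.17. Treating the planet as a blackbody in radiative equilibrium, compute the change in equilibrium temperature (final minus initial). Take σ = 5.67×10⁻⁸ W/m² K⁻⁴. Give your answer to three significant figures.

22.0 kelvin

Initial: T₁ = [S(1−0.319)/(4σ)]^(1/4) = 434.8 K.
With α = 0.17, T₂ = 456.8 K.
ΔT = T₂ − T₁ = 22.05 K.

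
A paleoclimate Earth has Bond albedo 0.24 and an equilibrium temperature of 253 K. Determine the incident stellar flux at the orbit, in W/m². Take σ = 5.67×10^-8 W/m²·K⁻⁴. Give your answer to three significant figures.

1220 W/m²

Invert the energy balance for S: S = 4σT⁴/(1−α).
The emitted flux is σT⁴ = 232.3 W/m².
S = 4·232.3/0.76 = 1223 W/m².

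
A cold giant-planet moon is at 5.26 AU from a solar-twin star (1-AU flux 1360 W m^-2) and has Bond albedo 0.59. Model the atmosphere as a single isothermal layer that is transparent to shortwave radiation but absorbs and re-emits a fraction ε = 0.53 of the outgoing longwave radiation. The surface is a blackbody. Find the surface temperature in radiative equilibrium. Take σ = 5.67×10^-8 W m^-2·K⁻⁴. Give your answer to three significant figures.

Flux at the orbit: S = 1360/(5.26)² = 49.15 W m^-2.
At the top of the atmosphere, σT_e⁴ = S(1−α)/4 = 5.038 W m^-2, giving T_e = 97.09 K.
For a single slab of emissivity ε, T_s⁴ = 2T_e⁴/(2−ε); thus T_s = 97.09·(1.361)^(1/4) = 104.9 K.

105 K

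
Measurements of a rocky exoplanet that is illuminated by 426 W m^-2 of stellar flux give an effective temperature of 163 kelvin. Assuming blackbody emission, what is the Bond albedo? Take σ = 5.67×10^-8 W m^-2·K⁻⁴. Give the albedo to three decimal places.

Energy balance: S(1−α)/4 = σT⁴, so 1−α = 4σT⁴/S.
σT⁴ = 40.03 W m^-2, so 4σT⁴ = 160.1 W m^-2.
1−α = 160.1/426.0 = 0.3758, so α = 0.6242.

0.624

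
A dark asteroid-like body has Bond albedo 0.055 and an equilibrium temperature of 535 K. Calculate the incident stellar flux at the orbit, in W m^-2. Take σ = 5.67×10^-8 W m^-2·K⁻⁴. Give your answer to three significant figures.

19700 W m^-2

Invert the energy balance for S: S = 4σT⁴/(1−α).
The emitted flux is σT⁴ = 4645 W m^-2.
S = 4·4645/0.945 = 19660 W m^-2.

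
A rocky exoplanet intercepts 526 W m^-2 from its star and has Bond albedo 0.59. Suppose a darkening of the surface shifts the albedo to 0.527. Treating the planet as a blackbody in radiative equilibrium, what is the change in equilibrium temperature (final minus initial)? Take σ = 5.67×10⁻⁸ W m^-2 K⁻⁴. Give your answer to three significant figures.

With α = 0.59, T₁ = 175.6 K.
After:  T₂ = [526.0·0.473/(4σ)]^(1/4) = 182.0 K.
ΔT = T₂ − T₁ = 6.389 K.

6.39 K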